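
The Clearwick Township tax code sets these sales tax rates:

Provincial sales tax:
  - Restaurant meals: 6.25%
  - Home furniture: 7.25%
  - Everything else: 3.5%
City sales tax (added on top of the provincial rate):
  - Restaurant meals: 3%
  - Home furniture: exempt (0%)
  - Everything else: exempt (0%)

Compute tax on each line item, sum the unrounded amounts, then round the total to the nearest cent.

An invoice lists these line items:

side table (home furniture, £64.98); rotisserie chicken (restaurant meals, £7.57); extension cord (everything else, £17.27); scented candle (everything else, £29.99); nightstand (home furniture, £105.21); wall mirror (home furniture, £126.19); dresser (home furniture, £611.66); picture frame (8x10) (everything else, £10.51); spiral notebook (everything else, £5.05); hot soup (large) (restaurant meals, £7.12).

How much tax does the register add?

£69.39

Side table £64.98: home furniture → 7.25% + 0% city = 7.25% → £4.71105
Rotisserie chicken £7.57: restaurant meals → 6.25% + 3% city = 9.25% → £0.700225
Extension cord £17.27: everything else → 3.5% + 0% city = 3.5% → £0.60445
Scented candle £29.99: everything else → 3.5% + 0% city = 3.5% → £1.04965
Nightstand £105.21: home furniture → 7.25% + 0% city = 7.25% → £7.627725
Wall mirror £126.19: home furniture → 7.25% + 0% city = 7.25% → £9.148775
Dresser £611.66: home furniture → 7.25% + 0% city = 7.25% → £44.34535
Picture frame (8x10) £10.51: everything else → 3.5% + 0% city = 3.5% → £0.36785
Spiral notebook £5.05: everything else → 3.5% + 0% city = 3.5% → £0.17675
Hot soup (large) £7.12: restaurant meals → 6.25% + 3% city = 9.25% → £0.6586
Unrounded tax sum = £69.390425 → £69.39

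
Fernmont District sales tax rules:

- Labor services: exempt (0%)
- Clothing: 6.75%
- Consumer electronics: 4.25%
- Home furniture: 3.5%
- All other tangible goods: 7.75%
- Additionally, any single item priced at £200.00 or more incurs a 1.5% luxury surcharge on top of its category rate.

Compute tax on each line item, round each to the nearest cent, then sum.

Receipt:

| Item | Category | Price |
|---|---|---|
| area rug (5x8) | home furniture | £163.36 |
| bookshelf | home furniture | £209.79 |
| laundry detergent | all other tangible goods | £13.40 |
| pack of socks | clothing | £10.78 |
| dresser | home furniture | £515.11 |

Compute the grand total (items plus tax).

£956.18

Area rug (5x8) £163.36: home furniture → 3.5% → £5.72
Bookshelf £209.79: home furniture → 3.5% + 1.5% surcharge = 5% → £10.49
Laundry detergent £13.40: all other tangible goods → 7.75% → £1.04
Pack of socks £10.78: clothing → 6.75% → £0.73
Dresser £515.11: home furniture → 3.5% + 1.5% surcharge = 5% → £25.76
Subtotal = £912.44; tax = £43.74; total due = £956.18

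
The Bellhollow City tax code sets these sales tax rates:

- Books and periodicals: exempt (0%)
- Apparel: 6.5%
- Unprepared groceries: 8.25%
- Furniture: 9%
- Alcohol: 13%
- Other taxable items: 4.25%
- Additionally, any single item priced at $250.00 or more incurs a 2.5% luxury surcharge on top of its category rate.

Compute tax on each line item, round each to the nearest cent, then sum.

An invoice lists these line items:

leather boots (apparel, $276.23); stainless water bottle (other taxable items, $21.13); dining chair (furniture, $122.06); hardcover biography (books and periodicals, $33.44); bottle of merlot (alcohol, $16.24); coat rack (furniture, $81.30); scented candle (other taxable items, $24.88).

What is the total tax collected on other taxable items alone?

$1.96

Stainless water bottle $21.13: other taxable items → 4.25% → $0.90
Scented candle $24.88: other taxable items → 4.25% → $1.06
Tax on other taxable items = $0.90 + $1.06 = $1.96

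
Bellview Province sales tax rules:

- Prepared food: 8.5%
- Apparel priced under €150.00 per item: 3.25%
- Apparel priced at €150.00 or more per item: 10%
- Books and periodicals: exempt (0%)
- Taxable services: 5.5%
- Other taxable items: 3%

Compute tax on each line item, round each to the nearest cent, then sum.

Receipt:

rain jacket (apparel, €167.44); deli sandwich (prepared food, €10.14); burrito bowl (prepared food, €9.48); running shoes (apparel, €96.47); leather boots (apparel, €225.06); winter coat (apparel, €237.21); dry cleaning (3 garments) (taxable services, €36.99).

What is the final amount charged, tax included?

Rain jacket €167.44: apparel, €150.00 or more → 10% → €16.74
Deli sandwich €10.14: prepared food → 8.5% → €0.86
Burrito bowl €9.48: prepared food → 8.5% → €0.81
Running shoes €96.47: apparel, under €150.00 → 3.25% → €3.14
Leather boots €225.06: apparel, €150.00 or more → 10% → €22.51
Winter coat €237.21: apparel, €150.00 or more → 10% → €23.72
Dry cleaning (3 garments) €36.99: taxable services → 5.5% → €2.03
Subtotal = €782.79; tax = €69.81; total due = €852.60

€852.60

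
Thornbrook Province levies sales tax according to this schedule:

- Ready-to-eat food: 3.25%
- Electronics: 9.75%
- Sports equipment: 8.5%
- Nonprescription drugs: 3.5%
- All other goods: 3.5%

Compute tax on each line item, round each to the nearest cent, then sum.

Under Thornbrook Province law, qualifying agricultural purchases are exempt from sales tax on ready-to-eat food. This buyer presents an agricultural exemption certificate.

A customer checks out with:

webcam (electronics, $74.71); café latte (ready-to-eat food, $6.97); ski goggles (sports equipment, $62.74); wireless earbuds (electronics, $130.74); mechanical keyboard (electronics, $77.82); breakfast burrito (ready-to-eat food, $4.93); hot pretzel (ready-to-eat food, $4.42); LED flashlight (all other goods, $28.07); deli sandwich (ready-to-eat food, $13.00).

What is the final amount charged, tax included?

$437.33

Webcam $74.71: electronics → 9.75% → $7.28
Café latte $6.97: ready-to-eat food, buyer-exempt → 0% → $0.00
Ski goggles $62.74: sports equipment → 8.5% → $5.33
Wireless earbuds $130.74: electronics → 9.75% → $12.75
Mechanical keyboard $77.82: electronics → 9.75% → $7.59
Breakfast burrito $4.93: ready-to-eat food, buyer-exempt → 0% → $0.00
Hot pretzel $4.42: ready-to-eat food, buyer-exempt → 0% → $0.00
LED flashlight $28.07: all other goods → 3.5% → $0.98
Deli sandwich $13.00: ready-to-eat food, buyer-exempt → 0% → $0.00
Subtotal = $403.40; tax = $33.93; total due = $437.33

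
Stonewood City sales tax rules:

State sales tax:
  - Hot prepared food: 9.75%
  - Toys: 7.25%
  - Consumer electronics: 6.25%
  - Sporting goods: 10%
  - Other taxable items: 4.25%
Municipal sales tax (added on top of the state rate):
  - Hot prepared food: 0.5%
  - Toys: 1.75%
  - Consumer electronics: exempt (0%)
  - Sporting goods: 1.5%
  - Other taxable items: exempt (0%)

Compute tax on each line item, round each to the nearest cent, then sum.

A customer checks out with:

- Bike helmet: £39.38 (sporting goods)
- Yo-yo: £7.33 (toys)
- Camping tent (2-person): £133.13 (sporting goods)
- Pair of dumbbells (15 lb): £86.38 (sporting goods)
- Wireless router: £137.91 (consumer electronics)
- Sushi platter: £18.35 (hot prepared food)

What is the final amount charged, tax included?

Bike helmet £39.38: sporting goods → 10% + 1.5% municipal = 11.5% → £4.53
Yo-yo £7.33: toys → 7.25% + 1.75% municipal = 9% → £0.66
Camping tent (2-person) £133.13: sporting goods → 10% + 1.5% municipal = 11.5% → £15.31
Pair of dumbbells (15 lb) £86.38: sporting goods → 10% + 1.5% municipal = 11.5% → £9.93
Wireless router £137.91: consumer electronics → 6.25% + 0% municipal = 6.25% → £8.62
Sushi platter £18.35: hot prepared food → 9.75% + 0.5% municipal = 10.25% → £1.88
Subtotal = £422.48; tax = £40.93; total due = £463.41

£463.41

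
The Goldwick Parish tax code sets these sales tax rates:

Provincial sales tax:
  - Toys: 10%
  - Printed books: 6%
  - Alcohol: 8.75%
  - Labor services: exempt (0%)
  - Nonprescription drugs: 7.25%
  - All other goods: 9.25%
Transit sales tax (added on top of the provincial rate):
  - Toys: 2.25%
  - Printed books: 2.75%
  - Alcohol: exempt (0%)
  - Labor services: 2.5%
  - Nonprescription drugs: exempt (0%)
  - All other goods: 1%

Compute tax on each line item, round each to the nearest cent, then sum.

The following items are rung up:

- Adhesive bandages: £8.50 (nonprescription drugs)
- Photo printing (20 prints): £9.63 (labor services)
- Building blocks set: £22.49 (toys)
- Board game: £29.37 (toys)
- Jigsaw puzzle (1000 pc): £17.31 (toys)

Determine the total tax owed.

Adhesive bandages £8.50: nonprescription drugs → 7.25% + 0% transit = 7.25% → £0.62
Photo printing (20 prints) £9.63: labor services → 0% + 2.5% transit = 2.5% → £0.24
Building blocks set £22.49: toys → 10% + 2.25% transit = 12.25% → £2.76
Board game £29.37: toys → 10% + 2.25% transit = 12.25% → £3.60
Jigsaw puzzle (1000 pc) £17.31: toys → 10% + 2.25% transit = 12.25% → £2.12
Total tax = £0.62 + £0.24 + £2.76 + £3.60 + £2.12 = £9.34

£9.34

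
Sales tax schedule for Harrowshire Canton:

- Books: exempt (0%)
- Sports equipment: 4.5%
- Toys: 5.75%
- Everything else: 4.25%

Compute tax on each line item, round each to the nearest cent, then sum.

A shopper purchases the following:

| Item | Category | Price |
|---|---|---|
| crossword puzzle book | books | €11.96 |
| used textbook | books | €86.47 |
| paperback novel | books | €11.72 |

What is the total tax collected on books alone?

€0.00

Crossword puzzle book €11.96: books → 0% → €0.00
Used textbook €86.47: books → 0% → €0.00
Paperback novel €11.72: books → 0% → €0.00
Tax on books = €0.00 + €0.00 + €0.00 = €0.00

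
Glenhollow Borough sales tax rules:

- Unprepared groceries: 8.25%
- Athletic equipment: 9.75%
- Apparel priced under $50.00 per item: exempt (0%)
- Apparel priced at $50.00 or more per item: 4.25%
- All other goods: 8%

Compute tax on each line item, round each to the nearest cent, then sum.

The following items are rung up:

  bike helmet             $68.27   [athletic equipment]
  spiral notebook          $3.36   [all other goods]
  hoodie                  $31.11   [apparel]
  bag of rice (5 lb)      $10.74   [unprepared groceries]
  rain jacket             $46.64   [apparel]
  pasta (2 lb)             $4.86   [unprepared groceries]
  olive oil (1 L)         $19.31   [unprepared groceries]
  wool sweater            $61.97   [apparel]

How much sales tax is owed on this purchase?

Bike helmet $68.27: athletic equipment → 9.75% → $6.66
Spiral notebook $3.36: all other goods → 8% → $0.27
Hoodie $31.11: apparel, under $50.00 → 0% → $0.00
Bag of rice (5 lb) $10.74: unprepared groceries → 8.25% → $0.89
Rain jacket $46.64: apparel, under $50.00 → 0% → $0.00
Pasta (2 lb) $4.86: unprepared groceries → 8.25% → $0.40
Olive oil (1 L) $19.31: unprepared groceries → 8.25% → $1.59
Wool sweater $61.97: apparel, $50.00 or more → 4.25% → $2.63
Total tax = $6.66 + $0.27 + $0.89 + $0.40 + $1.59 + $2.63 = $12.44

$12.44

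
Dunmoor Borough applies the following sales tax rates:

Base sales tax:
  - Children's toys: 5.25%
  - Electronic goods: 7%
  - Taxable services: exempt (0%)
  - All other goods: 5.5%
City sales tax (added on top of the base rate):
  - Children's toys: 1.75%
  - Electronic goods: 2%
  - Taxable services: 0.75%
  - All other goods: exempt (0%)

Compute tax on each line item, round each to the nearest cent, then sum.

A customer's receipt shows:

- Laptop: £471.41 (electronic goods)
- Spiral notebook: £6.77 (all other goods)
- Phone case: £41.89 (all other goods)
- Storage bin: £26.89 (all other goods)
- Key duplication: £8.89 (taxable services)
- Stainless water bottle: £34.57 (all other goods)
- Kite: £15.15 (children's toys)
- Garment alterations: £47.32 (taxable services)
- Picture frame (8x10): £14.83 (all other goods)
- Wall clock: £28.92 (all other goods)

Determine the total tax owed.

Laptop £471.41: electronic goods → 7% + 2% city = 9% → £42.43
Spiral notebook £6.77: all other goods → 5.5% + 0% city = 5.5% → £0.37
Phone case £41.89: all other goods → 5.5% + 0% city = 5.5% → £2.30
Storage bin £26.89: all other goods → 5.5% + 0% city = 5.5% → £1.48
Key duplication £8.89: taxable services → 0% + 0.75% city = 0.75% → £0.07
Stainless water bottle £34.57: all other goods → 5.5% + 0% city = 5.5% → £1.90
Kite £15.15: children's toys → 5.25% + 1.75% city = 7% → £1.06
Garment alterations £47.32: taxable services → 0% + 0.75% city = 0.75% → £0.35
Picture frame (8x10) £14.83: all other goods → 5.5% + 0% city = 5.5% → £0.82
Wall clock £28.92: all other goods → 5.5% + 0% city = 5.5% → £1.59
Total tax = £42.43 + £0.37 + £2.30 + £1.48 + £0.07 + £1.90 + £1.06 + £0.35 + £0.82 + £1.59 = £52.37

£52.37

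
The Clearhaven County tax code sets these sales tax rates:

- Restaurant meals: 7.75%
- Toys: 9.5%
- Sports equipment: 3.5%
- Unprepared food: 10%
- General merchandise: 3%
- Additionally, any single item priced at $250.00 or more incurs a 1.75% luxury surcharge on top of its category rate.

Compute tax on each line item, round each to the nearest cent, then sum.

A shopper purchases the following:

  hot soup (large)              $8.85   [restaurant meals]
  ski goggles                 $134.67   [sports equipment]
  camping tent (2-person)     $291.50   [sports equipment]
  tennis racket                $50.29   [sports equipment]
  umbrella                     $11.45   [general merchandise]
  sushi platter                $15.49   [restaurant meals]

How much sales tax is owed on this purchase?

$24.00

Hot soup (large) $8.85: restaurant meals → 7.75% → $0.69
Ski goggles $134.67: sports equipment → 3.5% → $4.71
Camping tent (2-person) $291.50: sports equipment → 3.5% + 1.75% surcharge = 5.25% → $15.30
Tennis racket $50.29: sports equipment → 3.5% → $1.76
Umbrella $11.45: general merchandise → 3% → $0.34
Sushi platter $15.49: restaurant meals → 7.75% → $1.20
Total tax = $0.69 + $4.71 + $15.30 + $1.76 + $0.34 + $1.20 = $24.00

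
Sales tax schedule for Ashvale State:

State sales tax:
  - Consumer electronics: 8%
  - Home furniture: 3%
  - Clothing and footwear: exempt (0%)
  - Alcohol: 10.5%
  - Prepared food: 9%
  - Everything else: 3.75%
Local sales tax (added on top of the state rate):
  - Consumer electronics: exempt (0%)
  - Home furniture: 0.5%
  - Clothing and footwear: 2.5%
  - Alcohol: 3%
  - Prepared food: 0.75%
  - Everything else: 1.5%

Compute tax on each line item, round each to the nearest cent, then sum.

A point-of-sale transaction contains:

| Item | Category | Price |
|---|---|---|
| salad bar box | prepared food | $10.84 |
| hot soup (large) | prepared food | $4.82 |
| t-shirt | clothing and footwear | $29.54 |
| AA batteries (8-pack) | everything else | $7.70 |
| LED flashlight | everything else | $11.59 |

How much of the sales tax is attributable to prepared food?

$1.53

Salad bar box $10.84: prepared food → 9% + 0.75% local = 9.75% → $1.06
Hot soup (large) $4.82: prepared food → 9% + 0.75% local = 9.75% → $0.47
Tax on prepared food = $1.06 + $0.47 = $1.53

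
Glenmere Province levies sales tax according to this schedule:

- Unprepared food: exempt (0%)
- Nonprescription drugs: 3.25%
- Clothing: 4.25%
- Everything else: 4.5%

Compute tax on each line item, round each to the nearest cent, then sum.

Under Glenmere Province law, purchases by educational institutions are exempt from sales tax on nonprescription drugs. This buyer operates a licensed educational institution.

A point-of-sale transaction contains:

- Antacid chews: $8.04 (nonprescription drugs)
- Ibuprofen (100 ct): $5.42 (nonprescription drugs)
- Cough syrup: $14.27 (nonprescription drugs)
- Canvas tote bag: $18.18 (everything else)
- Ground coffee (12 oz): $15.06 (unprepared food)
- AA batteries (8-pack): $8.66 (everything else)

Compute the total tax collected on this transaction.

Antacid chews $8.04: nonprescription drugs, buyer-exempt → 0% → $0.00
Ibuprofen (100 ct) $5.42: nonprescription drugs, buyer-exempt → 0% → $0.00
Cough syrup $14.27: nonprescription drugs, buyer-exempt → 0% → $0.00
Canvas tote bag $18.18: everything else → 4.5% → $0.82
Ground coffee (12 oz) $15.06: unprepared food → 0% → $0.00
AA batteries (8-pack) $8.66: everything else → 4.5% → $0.39
Total tax = $0.82 + $0.39 = $1.21

$1.21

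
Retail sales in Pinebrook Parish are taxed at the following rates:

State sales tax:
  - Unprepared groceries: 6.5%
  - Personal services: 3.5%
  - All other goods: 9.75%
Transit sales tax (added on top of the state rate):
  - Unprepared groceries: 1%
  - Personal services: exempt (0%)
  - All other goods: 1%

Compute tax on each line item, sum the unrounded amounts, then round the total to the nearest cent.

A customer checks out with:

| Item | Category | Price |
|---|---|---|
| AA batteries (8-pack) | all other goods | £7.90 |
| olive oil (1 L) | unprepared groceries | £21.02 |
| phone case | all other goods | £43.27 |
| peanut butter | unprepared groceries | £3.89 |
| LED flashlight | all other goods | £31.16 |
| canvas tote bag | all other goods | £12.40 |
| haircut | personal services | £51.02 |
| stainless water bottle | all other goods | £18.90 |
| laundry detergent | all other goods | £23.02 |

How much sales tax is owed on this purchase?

£18.34

AA batteries (8-pack) £7.90: all other goods → 9.75% + 1% transit = 10.75% → £0.84925
Olive oil (1 L) £21.02: unprepared groceries → 6.5% + 1% transit = 7.5% → £1.5765
Phone case £43.27: all other goods → 9.75% + 1% transit = 10.75% → £4.651525
Peanut butter £3.89: unprepared groceries → 6.5% + 1% transit = 7.5% → £0.29175
LED flashlight £31.16: all other goods → 9.75% + 1% transit = 10.75% → £3.3497
Canvas tote bag £12.40: all other goods → 9.75% + 1% transit = 10.75% → £1.333
Haircut £51.02: personal services → 3.5% + 0% transit = 3.5% → £1.7857
Stainless water bottle £18.90: all other goods → 9.75% + 1% transit = 10.75% → £2.03175
Laundry detergent £23.02: all other goods → 9.75% + 1% transit = 10.75% → £2.47465
Unrounded tax sum = £18.343825 → £18.34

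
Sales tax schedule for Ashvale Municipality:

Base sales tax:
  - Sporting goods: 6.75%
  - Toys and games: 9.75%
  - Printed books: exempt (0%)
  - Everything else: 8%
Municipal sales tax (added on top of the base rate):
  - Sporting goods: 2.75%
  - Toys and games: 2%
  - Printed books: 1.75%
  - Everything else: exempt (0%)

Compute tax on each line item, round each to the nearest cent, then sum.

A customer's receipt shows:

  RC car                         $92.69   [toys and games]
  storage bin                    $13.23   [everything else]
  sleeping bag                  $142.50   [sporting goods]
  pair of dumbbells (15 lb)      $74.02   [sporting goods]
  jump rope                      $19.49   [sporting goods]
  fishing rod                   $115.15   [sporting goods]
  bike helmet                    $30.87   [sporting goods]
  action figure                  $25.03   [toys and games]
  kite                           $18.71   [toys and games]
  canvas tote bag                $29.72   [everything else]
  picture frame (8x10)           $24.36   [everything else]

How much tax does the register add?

$57.71

RC car $92.69: toys and games → 9.75% + 2% municipal = 11.75% → $10.89
Storage bin $13.23: everything else → 8% + 0% municipal = 8% → $1.06
Sleeping bag $142.50: sporting goods → 6.75% + 2.75% municipal = 9.5% → $13.54
Pair of dumbbells (15 lb) $74.02: sporting goods → 6.75% + 2.75% municipal = 9.5% → $7.03
Jump rope $19.49: sporting goods → 6.75% + 2.75% municipal = 9.5% → $1.85
Fishing rod $115.15: sporting goods → 6.75% + 2.75% municipal = 9.5% → $10.94
Bike helmet $30.87: sporting goods → 6.75% + 2.75% municipal = 9.5% → $2.93
Action figure $25.03: toys and games → 9.75% + 2% municipal = 11.75% → $2.94
Kite $18.71: toys and games → 9.75% + 2% municipal = 11.75% → $2.20
Canvas tote bag $29.72: everything else → 8% + 0% municipal = 8% → $2.38
Picture frame (8x10) $24.36: everything else → 8% + 0% municipal = 8% → $1.95
Total tax = $10.89 + $1.06 + $13.54 + $7.03 + $1.85 + $10.94 + $2.93 + $2.94 + $2.20 + $2.38 + $1.95 = $57.71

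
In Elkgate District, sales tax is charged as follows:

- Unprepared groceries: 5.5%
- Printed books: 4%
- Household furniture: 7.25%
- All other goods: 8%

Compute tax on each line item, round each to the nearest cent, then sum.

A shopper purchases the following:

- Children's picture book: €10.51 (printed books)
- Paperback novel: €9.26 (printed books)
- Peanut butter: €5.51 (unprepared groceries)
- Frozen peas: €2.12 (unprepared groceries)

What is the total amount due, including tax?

Children's picture book €10.51: printed books → 4% → €0.42
Paperback novel €9.26: printed books → 4% → €0.37
Peanut butter €5.51: unprepared groceries → 5.5% → €0.30
Frozen peas €2.12: unprepared groceries → 5.5% → €0.12
Subtotal = €27.40; tax = €1.21; total due = €28.61

€28.61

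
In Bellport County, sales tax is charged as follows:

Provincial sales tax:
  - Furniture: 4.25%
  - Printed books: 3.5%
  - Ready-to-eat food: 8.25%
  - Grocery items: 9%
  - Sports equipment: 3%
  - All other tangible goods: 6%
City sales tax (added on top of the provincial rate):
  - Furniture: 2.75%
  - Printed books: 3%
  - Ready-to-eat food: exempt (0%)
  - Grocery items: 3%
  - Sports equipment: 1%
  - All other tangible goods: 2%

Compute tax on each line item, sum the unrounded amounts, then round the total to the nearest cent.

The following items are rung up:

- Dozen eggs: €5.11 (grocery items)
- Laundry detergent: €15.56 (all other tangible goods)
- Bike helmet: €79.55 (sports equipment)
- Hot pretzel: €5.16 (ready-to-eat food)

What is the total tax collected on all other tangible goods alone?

€1.24

Laundry detergent €15.56: all other tangible goods → 6% + 2% city = 8% → €1.2448
Tax on all other tangible goods: unrounded sum = €1.2448 → €1.24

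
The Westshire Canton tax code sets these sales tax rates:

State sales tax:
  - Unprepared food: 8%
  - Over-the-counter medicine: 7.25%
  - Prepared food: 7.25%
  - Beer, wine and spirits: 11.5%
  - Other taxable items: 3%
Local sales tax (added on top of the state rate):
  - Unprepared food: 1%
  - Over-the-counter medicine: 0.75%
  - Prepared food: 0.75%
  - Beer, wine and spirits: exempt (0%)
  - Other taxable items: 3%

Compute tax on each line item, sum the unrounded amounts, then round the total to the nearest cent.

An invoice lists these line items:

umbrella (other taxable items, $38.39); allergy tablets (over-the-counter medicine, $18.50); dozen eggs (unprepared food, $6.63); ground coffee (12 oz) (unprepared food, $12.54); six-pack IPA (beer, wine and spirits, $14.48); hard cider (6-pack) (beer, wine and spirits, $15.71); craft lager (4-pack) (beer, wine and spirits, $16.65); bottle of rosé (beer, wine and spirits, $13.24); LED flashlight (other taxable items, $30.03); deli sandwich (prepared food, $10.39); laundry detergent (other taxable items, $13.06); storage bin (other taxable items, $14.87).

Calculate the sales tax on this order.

$16.73

Umbrella $38.39: other taxable items → 3% + 3% local = 6% → $2.3034
Allergy tablets $18.50: over-the-counter medicine → 7.25% + 0.75% local = 8% → $1.48
Dozen eggs $6.63: unprepared food → 8% + 1% local = 9% → $0.5967
Ground coffee (12 oz) $12.54: unprepared food → 8% + 1% local = 9% → $1.1286
Six-pack IPA $14.48: beer, wine and spirits → 11.5% + 0% local = 11.5% → $1.6652
Hard cider (6-pack) $15.71: beer, wine and spirits → 11.5% + 0% local = 11.5% → $1.80665
Craft lager (4-pack) $16.65: beer, wine and spirits → 11.5% + 0% local = 11.5% → $1.91475
Bottle of rosé $13.24: beer, wine and spirits → 11.5% + 0% local = 11.5% → $1.5226
LED flashlight $30.03: other taxable items → 3% + 3% local = 6% → $1.8018
Deli sandwich $10.39: prepared food → 7.25% + 0.75% local = 8% → $0.8312
Laundry detergent $13.06: other taxable items → 3% + 3% local = 6% → $0.7836
Storage bin $14.87: other taxable items → 3% + 3% local = 6% → $0.8922
Unrounded tax sum = $16.7267 → $16.73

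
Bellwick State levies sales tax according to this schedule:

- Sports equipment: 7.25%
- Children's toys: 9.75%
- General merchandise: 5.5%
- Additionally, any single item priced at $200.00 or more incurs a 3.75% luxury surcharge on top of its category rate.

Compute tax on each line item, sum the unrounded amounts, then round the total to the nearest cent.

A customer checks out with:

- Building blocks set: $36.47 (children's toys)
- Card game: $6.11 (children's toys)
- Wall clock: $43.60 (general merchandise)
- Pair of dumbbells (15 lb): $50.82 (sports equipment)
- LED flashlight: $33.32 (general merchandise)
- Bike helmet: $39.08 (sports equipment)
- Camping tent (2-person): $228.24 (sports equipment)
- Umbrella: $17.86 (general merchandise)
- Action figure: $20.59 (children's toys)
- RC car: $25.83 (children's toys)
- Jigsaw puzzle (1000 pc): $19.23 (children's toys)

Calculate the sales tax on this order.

Building blocks set $36.47: children's toys → 9.75% → $3.555825
Card game $6.11: children's toys → 9.75% → $0.595725
Wall clock $43.60: general merchandise → 5.5% → $2.398
Pair of dumbbells (15 lb) $50.82: sports equipment → 7.25% → $3.68445
LED flashlight $33.32: general merchandise → 5.5% → $1.8326
Bike helmet $39.08: sports equipment → 7.25% → $2.8333
Camping tent (2-person) $228.24: sports equipment → 7.25% + 3.75% surcharge = 11% → $25.1064
Umbrella $17.86: general merchandise → 5.5% → $0.9823
Action figure $20.59: children's toys → 9.75% → $2.007525
RC car $25.83: children's toys → 9.75% → $2.518425
Jigsaw puzzle (1000 pc) $19.23: children's toys → 9.75% → $1.874925
Unrounded tax sum = $47.389475 → $47.39

$47.39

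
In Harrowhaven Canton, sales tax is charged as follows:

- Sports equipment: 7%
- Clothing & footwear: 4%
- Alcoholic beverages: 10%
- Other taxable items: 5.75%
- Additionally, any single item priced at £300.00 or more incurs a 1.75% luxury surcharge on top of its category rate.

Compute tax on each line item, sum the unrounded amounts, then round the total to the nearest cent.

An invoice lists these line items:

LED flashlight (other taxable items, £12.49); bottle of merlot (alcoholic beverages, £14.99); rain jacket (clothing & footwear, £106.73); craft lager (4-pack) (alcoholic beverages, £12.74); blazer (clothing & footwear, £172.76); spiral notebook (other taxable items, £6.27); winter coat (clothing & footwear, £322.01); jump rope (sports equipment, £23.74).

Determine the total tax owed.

LED flashlight £12.49: other taxable items → 5.75% → £0.718175
Bottle of merlot £14.99: alcoholic beverages → 10% → £1.499
Rain jacket £106.73: clothing & footwear → 4% → £4.2692
Craft lager (4-pack) £12.74: alcoholic beverages → 10% → £1.274
Blazer £172.76: clothing & footwear → 4% → £6.9104
Spiral notebook £6.27: other taxable items → 5.75% → £0.360525
Winter coat £322.01: clothing & footwear → 4% + 1.75% surcharge = 5.75% → £18.515575
Jump rope £23.74: sports equipment → 7% → £1.6618
Unrounded tax sum = £35.208675 → £35.21

£35.21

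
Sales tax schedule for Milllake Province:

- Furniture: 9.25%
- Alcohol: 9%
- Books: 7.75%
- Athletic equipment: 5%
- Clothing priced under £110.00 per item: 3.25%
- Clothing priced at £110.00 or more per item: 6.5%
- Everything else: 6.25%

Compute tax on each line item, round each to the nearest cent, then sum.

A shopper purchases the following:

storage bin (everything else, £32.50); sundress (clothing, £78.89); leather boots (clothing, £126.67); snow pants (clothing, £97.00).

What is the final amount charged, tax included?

Storage bin £32.50: everything else → 6.25% → £2.03
Sundress £78.89: clothing, under £110.00 → 3.25% → £2.56
Leather boots £126.67: clothing, £110.00 or more → 6.5% → £8.23
Snow pants £97.00: clothing, under £110.00 → 3.25% → £3.15
Subtotal = £335.06; tax = £15.97; total due = £351.03

£351.03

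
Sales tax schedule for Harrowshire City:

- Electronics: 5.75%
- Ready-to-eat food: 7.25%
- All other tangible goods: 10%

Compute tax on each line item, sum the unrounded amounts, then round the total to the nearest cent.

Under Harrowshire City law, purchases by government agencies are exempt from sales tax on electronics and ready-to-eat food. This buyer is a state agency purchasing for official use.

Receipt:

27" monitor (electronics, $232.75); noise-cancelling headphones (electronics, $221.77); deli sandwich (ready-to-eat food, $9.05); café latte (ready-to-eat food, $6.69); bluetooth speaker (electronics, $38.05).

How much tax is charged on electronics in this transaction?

$0.00

27" monitor $232.75: electronics, buyer-exempt → 0% → $0.00
Noise-cancelling headphones $221.77: electronics, buyer-exempt → 0% → $0.00
Bluetooth speaker $38.05: electronics, buyer-exempt → 0% → $0.00
Tax on electronics: unrounded sum = $0.00 → $0.00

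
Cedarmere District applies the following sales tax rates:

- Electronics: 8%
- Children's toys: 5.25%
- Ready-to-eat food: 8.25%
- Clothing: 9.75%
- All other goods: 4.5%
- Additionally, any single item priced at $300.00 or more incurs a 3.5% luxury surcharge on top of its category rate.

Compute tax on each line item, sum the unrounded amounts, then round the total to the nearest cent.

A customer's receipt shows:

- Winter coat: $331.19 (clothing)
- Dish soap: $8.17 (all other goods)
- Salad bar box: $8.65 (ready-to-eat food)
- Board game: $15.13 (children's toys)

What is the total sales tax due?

Winter coat $331.19: clothing → 9.75% + 3.5% surcharge = 13.25% → $43.882675
Dish soap $8.17: all other goods → 4.5% → $0.36765
Salad bar box $8.65: ready-to-eat food → 8.25% → $0.713625
Board game $15.13: children's toys → 5.25% → $0.794325
Unrounded tax sum = $45.758275 → $45.76

$45.76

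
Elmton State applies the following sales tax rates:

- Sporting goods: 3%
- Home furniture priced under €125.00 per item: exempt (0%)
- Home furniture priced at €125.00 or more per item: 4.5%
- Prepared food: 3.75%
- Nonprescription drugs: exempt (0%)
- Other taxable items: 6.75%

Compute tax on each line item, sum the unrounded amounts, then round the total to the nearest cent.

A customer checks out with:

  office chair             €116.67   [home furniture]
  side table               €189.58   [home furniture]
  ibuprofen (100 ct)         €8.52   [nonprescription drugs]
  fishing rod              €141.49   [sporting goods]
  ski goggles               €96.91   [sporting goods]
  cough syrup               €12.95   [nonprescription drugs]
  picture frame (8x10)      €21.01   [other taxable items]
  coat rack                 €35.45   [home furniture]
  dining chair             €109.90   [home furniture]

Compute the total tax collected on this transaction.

Office chair €116.67: home furniture, under €125.00 → 0% → €0.00
Side table €189.58: home furniture, €125.00 or more → 4.5% → €8.5311
Ibuprofen (100 ct) €8.52: nonprescription drugs → 0% → €0.00
Fishing rod €141.49: sporting goods → 3% → €4.2447
Ski goggles €96.91: sporting goods → 3% → €2.9073
Cough syrup €12.95: nonprescription drugs → 0% → €0.00
Picture frame (8x10) €21.01: other taxable items → 6.75% → €1.418175
Coat rack €35.45: home furniture, under €125.00 → 0% → €0.00
Dining chair €109.90: home furniture, under €125.00 → 0% → €0.00
Unrounded tax sum = €17.101275 → €17.10

€17.10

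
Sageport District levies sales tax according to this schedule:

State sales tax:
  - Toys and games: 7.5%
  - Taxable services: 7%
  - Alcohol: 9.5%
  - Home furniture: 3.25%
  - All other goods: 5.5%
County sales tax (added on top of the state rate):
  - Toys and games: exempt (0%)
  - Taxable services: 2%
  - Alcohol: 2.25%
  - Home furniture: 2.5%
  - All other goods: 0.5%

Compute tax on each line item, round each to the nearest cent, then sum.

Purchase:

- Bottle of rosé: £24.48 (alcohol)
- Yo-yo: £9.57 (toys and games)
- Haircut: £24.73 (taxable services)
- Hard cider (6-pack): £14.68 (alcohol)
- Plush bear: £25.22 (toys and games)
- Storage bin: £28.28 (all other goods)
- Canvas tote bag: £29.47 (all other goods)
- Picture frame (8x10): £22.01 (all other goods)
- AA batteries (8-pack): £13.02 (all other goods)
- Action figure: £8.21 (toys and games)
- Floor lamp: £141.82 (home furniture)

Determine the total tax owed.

Bottle of rosé £24.48: alcohol → 9.5% + 2.25% county = 11.75% → £2.88
Yo-yo £9.57: toys and games → 7.5% + 0% county = 7.5% → £0.72
Haircut £24.73: taxable services → 7% + 2% county = 9% → £2.23
Hard cider (6-pack) £14.68: alcohol → 9.5% + 2.25% county = 11.75% → £1.72
Plush bear £25.22: toys and games → 7.5% + 0% county = 7.5% → £1.89
Storage bin £28.28: all other goods → 5.5% + 0.5% county = 6% → £1.70
Canvas tote bag £29.47: all other goods → 5.5% + 0.5% county = 6% → £1.77
Picture frame (8x10) £22.01: all other goods → 5.5% + 0.5% county = 6% → £1.32
AA batteries (8-pack) £13.02: all other goods → 5.5% + 0.5% county = 6% → £0.78
Action figure £8.21: toys and games → 7.5% + 0% county = 7.5% → £0.62
Floor lamp £141.82: home furniture → 3.25% + 2.5% county = 5.75% → £8.15
Total tax = £2.88 + £0.72 + £2.23 + £1.72 + £1.89 + £1.70 + £1.77 + £1.32 + £0.78 + £0.62 + £8.15 = £23.78

£23.78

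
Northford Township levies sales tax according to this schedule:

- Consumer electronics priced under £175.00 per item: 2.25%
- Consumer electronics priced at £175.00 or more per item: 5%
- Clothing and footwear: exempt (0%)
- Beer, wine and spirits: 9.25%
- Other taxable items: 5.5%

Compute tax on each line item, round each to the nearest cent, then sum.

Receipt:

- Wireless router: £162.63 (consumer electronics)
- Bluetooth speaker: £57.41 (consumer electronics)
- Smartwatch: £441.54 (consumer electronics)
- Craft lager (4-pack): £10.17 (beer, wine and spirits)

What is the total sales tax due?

Wireless router £162.63: consumer electronics, under £175.00 → 2.25% → £3.66
Bluetooth speaker £57.41: consumer electronics, under £175.00 → 2.25% → £1.29
Smartwatch £441.54: consumer electronics, £175.00 or more → 5% → £22.08
Craft lager (4-pack) £10.17: beer, wine and spirits → 9.25% → £0.94
Total tax = £3.66 + £1.29 + £22.08 + £0.94 = £27.97

£27.97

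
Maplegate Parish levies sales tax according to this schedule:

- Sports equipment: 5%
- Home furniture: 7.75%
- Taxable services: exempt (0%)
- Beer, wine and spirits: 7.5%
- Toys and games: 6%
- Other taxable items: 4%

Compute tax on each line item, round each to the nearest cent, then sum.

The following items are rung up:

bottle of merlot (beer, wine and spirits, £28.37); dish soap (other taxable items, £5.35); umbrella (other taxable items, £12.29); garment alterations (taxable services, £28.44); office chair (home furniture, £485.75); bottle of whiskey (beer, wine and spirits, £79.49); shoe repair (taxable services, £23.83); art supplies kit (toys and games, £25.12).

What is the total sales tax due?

Bottle of merlot £28.37: beer, wine and spirits → 7.5% → £2.13
Dish soap £5.35: other taxable items → 4% → £0.21
Umbrella £12.29: other taxable items → 4% → £0.49
Garment alterations £28.44: taxable services → 0% → £0.00
Office chair £485.75: home furniture → 7.75% → £37.65
Bottle of whiskey £79.49: beer, wine and spirits → 7.5% → £5.96
Shoe repair £23.83: taxable services → 0% → £0.00
Art supplies kit £25.12: toys and games → 6% → £1.51
Total tax = £2.13 + £0.21 + £0.49 + £37.65 + £5.96 + £1.51 = £47.95

£47.95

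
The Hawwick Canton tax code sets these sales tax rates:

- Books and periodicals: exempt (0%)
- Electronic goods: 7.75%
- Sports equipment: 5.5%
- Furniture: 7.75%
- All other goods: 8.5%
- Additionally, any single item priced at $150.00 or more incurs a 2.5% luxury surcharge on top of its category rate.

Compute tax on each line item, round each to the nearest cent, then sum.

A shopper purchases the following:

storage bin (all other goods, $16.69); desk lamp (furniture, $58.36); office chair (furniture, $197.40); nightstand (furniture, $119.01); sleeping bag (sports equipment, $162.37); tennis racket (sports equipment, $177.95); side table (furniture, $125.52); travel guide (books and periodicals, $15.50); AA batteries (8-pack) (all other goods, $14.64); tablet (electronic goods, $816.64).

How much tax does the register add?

Storage bin $16.69: all other goods → 8.5% → $1.42
Desk lamp $58.36: furniture → 7.75% → $4.52
Office chair $197.40: furniture → 7.75% + 2.5% surcharge = 10.25% → $20.23
Nightstand $119.01: furniture → 7.75% → $9.22
Sleeping bag $162.37: sports equipment → 5.5% + 2.5% surcharge = 8% → $12.99
Tennis racket $177.95: sports equipment → 5.5% + 2.5% surcharge = 8% → $14.24
Side table $125.52: furniture → 7.75% → $9.73
Travel guide $15.50: books and periodicals → 0% → $0.00
AA batteries (8-pack) $14.64: all other goods → 8.5% → $1.24
Tablet $816.64: electronic goods → 7.75% + 2.5% surcharge = 10.25% → $83.71
Total tax = $1.42 + $4.52 + $20.23 + $9.22 + $12.99 + $14.24 + $9.73 + $1.24 + $83.71 = $157.30

$157.30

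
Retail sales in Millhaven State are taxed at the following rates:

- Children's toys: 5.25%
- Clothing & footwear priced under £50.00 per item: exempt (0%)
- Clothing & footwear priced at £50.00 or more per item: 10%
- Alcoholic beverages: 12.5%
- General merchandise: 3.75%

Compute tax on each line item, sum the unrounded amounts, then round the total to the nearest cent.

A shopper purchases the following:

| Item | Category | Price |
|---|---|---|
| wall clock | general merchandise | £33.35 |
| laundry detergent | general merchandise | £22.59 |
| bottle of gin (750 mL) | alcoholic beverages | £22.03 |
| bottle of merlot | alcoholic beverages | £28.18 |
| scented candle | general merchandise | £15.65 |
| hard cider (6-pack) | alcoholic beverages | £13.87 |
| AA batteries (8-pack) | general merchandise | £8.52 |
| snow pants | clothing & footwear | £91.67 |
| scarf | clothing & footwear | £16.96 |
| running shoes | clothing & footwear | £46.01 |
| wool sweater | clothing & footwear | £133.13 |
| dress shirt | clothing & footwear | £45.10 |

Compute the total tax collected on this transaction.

Wall clock £33.35: general merchandise → 3.75% → £1.250625
Laundry detergent £22.59: general merchandise → 3.75% → £0.847125
Bottle of gin (750 mL) £22.03: alcoholic beverages → 12.5% → £2.75375
Bottle of merlot £28.18: alcoholic beverages → 12.5% → £3.5225
Scented candle £15.65: general merchandise → 3.75% → £0.586875
Hard cider (6-pack) £13.87: alcoholic beverages → 12.5% → £1.73375
AA batteries (8-pack) £8.52: general merchandise → 3.75% → £0.3195
Snow pants £91.67: clothing & footwear, £50.00 or more → 10% → £9.167
Scarf £16.96: clothing & footwear, under £50.00 → 0% → £0.00
Running shoes £46.01: clothing & footwear, under £50.00 → 0% → £0.00
Wool sweater £133.13: clothing & footwear, £50.00 or more → 10% → £13.313
Dress shirt £45.10: clothing & footwear, under £50.00 → 0% → £0.00
Unrounded tax sum = £33.494125 → £33.49

£33.49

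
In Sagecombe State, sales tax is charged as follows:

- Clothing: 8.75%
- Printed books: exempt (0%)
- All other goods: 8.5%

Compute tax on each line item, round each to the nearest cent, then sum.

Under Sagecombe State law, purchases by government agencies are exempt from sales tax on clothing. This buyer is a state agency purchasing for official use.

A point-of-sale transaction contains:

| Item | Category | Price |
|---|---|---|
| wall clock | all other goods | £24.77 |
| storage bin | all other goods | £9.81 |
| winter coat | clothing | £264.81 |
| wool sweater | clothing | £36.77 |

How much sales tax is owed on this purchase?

£2.94

Wall clock £24.77: all other goods → 8.5% → £2.11
Storage bin £9.81: all other goods → 8.5% → £0.83
Winter coat £264.81: clothing, buyer-exempt → 0% → £0.00
Wool sweater £36.77: clothing, buyer-exempt → 0% → £0.00
Total tax = £2.11 + £0.83 = £2.94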